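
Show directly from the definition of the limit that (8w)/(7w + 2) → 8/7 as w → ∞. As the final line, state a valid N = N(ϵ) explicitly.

N = (16/49)/ϵ

Let ϵ > 0 be given. We seek N > 0 such that w > N implies |(8w)/(7w + 2) − (8/7)| < ϵ.
(8w)/(7w + 2) − (8/7) = (7(8w) − 8(7w + 2)) / (7(7w + 2)) = -16/(7(7w + 2)).
For w > 0 we have 7w + 2 > 7w, so |(8w)/(7w + 2) − (8/7)| = 16/(7(7w + 2)) < 16/(7·7w) = (16/49)/w.
Thus |(8w)/(7w + 2) − (8/7)| < ϵ whenever w > (16/49)/ϵ.
Take N = (16/49)/ϵ. If w > N then |(8w)/(7w + 2) − (8/7)| < (16/49)/w < ϵ.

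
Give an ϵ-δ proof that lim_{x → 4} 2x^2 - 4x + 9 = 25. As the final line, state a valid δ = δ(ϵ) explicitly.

Suppose ϵ > 0. We want δ > 0 such that 0 < |x − 4| < δ implies |(2x^2 - 4x + 9) − 25| < ϵ.
(2x^2 - 4x + 9) − 25 = 2x^2 - 4x - 16 = (x − 4)(2x + 4).
So |(2x^2 - 4x + 9) − 25| = |x − 4|·|2x + 4|.
Assume first that |x − 4| < 2, so |x| < 6. Then |2x + 4| ≤ 2·6 + 4 = 16.
Hence |(2x^2 - 4x + 9) − 25| ≤ 16|x − 4| < ϵ provided |x − 4| < ϵ/16.
Choosing δ = min(2, ϵ/16) ensures both conditions, hence |(2x^2 - 4x + 9) − 25| < ϵ.

δ = min(2, ϵ/16)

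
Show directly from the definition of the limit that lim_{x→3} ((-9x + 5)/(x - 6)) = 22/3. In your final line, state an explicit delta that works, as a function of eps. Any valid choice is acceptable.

Let eps > 0. We want delta > 0 with 0 < |x − 3| < delta ⇒ |(-9x + 5)/(x - 6) − (22/3)| < eps.
Combining over a common denominator, (-9x + 5)/(x - 6) − (22/3) = [(-9x + 5)·(-3) − (-22)·(x - 6)] / [(-3)·(x - 6)] = 49(x − 3) / ((-3)(x - 6)).
So |(-9x + 5)/(x - 6) − (22/3)| = 49|x − 3| / (3·|x − 6|).
Restrict delta ≤ 3/2. Then |x − 3| < 3/2 gives |x − 6| = |(x − 3) + (-3)| ≥ 3 − 3/2 = 3/2.
Hence |(-9x + 5)/(x - 6) − (22/3)| < 49|x − 3|/(3·(3/2)) = (98/9)|x − 3|, which is < eps once |x − 3| < (9/98)eps.
Take delta = min(3/2, (9/98)eps). Then 0 < |x − 3| < delta forces both bounds, so |(-9x + 5)/(x - 6) − (22/3)| < eps.

delta = min(3/2, (9/98)eps)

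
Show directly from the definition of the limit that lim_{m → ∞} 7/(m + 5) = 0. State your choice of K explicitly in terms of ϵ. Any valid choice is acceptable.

K = 7/ϵ

Let ϵ > 0 be given. For m ≥ 1, |7/(m + 5) − 0| = 7/(m + 5) ≤ 7/m.
We need 7/m < ϵ, i.e. m > 7/ϵ.
Take K = 7/ϵ. If m > K then |7/(m + 5)| ≤ 7/m < ϵ.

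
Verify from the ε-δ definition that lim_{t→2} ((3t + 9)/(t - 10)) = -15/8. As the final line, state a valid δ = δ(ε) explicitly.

δ = min(4, (32/39)ε)

Suppose ε > 0. We want δ > 0 with 0 < |t − 2| < δ ⇒ |(3t + 9)/(t - 10) + 15/8| < ε.
Combining over a common denominator, (3t + 9)/(t - 10) + 15/8 = [(3t + 9)·(-8) − 15·(t - 10)] / [(-8)·(t - 10)] = -39(t − 2) / ((-8)(t - 10)).
So |(3t + 9)/(t - 10) + 15/8| = 39|t − 2| / (8·|t − 10|).
Restrict δ ≤ 4. Then |t − 2| < 4 gives |t − 10| = |(t − 2) + (-8)| ≥ 8 − 4 = 4.
Hence |(3t + 9)/(t - 10) + 15/8| < 39|t − 2|/(8·4) = (39/32)|t − 2|, which is < ε once |t − 2| < (32/39)ε.
Take δ = min(4, (32/39)ε). Then 0 < |t − 2| < δ forces both bounds, so |(3t + 9)/(t - 10) + 15/8| < ε.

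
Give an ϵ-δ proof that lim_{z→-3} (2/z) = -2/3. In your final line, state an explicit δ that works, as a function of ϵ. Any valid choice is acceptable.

δ = min(3/2, (9/4)ϵ)

Suppose ϵ > 0. We seek δ > 0 such that 0 < |z + 3| < δ implies |2/z + 2/3| < ϵ.
|2/z + 2/3| = 2·|-3 − z|/(3·|z|) = 2|z + 3|/(3|z|).
Restrict δ ≤ 3/2. Then |z + 3| < 3/2 gives |z| > 3/2, so 3|z| > 9/2.
Then |2/z + 2/3| < 2|z + 3|/(9/2), which is < ϵ when |z + 3| < (9/4)ϵ.
Take δ = min(3/2, (9/4)ϵ). Then 0 < |z + 3| < δ gives both |z + 3| < 3/2 and |z + 3| < (9/4)ϵ, so |2/z + 2/3| < ϵ.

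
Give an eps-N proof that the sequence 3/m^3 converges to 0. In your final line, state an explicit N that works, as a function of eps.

Suppose eps > 0. For m ≥ 1, |3/m^3 − 0| = 3/m^3.
3/m^3 < eps ⇔ m^3 > 3/eps ⇔ m > (3/eps)^{1/3}.
Take N = (3/eps)^{1/3}. Then m > N implies 3/m^3 < eps.

N = (3/eps)^{1/3}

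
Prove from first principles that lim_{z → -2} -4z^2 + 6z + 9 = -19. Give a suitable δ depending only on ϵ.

δ = min(1, ϵ/26)

Let ϵ > 0 be given. We want δ > 0 such that 0 < |z + 2| < δ implies |(-4z^2 + 6z + 9) + 19| < ϵ.
(-4z^2 + 6z + 9) + 19 = -4z^2 + 6z + 28 = (z + 2)(-4z + 14).
So |(-4z^2 + 6z + 9) + 19| = |z + 2|·|-4z + 14|.
Assume first that |z + 2| < 1, so |z| < 3. Then |-4z + 14| ≤ 4·3 + 14 = 26.
Hence |(-4z^2 + 6z + 9) + 19| ≤ 26|z + 2| < ϵ provided |z + 2| < ϵ/26.
Take δ = min(1, ϵ/26). Then 0 < |z + 2| < δ gives both |z + 2| < 1 and |z + 2| < ϵ/26, so |(-4z^2 + 6z + 9) + 19| < ϵ.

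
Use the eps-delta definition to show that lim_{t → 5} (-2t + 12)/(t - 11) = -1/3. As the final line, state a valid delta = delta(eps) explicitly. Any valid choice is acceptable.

Suppose eps > 0. We want delta > 0 with 0 < |t − 5| < delta ⇒ |(-2t + 12)/(t - 11) + 1/3| < eps.
Combining over a common denominator, (-2t + 12)/(t - 11) + 1/3 = [(-2t + 12)·(-6) − 2·(t - 11)] / [(-6)·(t - 11)] = 10(t − 5) / ((-6)(t - 11)).
So |(-2t + 12)/(t - 11) + 1/3| = 10|t − 5| / (6·|t − 11|).
Restrict delta ≤ 3. Then |t − 5| < 3 gives |t − 11| = |(t − 5) + (-6)| ≥ 6 − 3 = 3.
Hence |(-2t + 12)/(t - 11) + 1/3| < 10|t − 5|/(6·3) = (5/9)|t − 5|, which is < eps once |t − 5| < (9/5)eps.
Take delta = min(3, (9/5)eps). Then 0 < |t − 5| < delta forces both bounds, so |(-2t + 12)/(t - 11) + 1/3| < eps.

delta = min(3, (9/5)eps)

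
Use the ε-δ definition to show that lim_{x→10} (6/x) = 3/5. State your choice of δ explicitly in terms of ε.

Suppose ε > 0. We seek δ > 0 such that 0 < |x − 10| < δ implies |6/x − (3/5)| < ε.
|6/x − (3/5)| = 6·|10 − x|/(10·|x|) = 6|x − 10|/(10|x|).
Restrict δ ≤ 5. Then |x − 10| < 5 gives |x| > 5, so 10|x| > 50.
Then |6/x − (3/5)| < 6|x − 10|/50, which is < ε when |x − 10| < (25/3)ε.
Take δ = min(5, (25/3)ε). Then 0 < |x − 10| < δ gives both |x − 10| < 5 and |x − 10| < (25/3)ε, so |6/x − (3/5)| < ε.

δ = min(5, (25/3)ε)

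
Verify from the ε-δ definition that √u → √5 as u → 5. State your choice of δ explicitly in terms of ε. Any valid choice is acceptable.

δ = min(5, √5·ε)

Let ε > 0 be given. We want δ > 0 such that 0 < |u − 5| < δ implies |√u − √5| < ε.
Rationalise: √u − √5 = (u − 5)/(√u + √5), so |√u − √5| = |u − 5|/(√u + √5).
Restrict δ ≤ 5 so that |u − 5| < 5 forces u > 0, and then √u + √5 > √5.
Hence |√u − √5| < |u − 5|/√5, which is < ε once |u − 5| < √5·ε.
Take δ = min(5, √5·ε). If 0 < |u − 5| < δ then u > 0 and |√u − √5| < |u − 5|/√5 < ε.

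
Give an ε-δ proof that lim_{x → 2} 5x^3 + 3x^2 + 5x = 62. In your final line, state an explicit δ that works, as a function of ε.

δ = min(2, ε/163)

Let ε > 0. We want δ > 0 such that 0 < |x − 2| < δ implies |(5x^3 + 3x^2 + 5x) − 62| < ε.
(5x^3 + 3x^2 + 5x) − 62 = 5x^3 + 3x^2 + 5x - 62 = (x − 2)(5x^2 + 13x + 31).
So |(5x^3 + 3x^2 + 5x) − 62| = |x − 2|·|5x^2 + 13x + 31|.
Require δ ≤ 2. Then |x − 2| < 2 gives |x| < 4, and by the triangle inequality |5x^2 + 13x + 31| ≤ 5·4^2 + 13·4 + 31 = 163.
Hence |(5x^3 + 3x^2 + 5x) − 62| ≤ 163|x − 2| < ε provided |x − 2| < ε/163.
Choosing δ = min(2, ε/163) ensures both conditions, hence |(5x^3 + 3x^2 + 5x) − 62| < ε.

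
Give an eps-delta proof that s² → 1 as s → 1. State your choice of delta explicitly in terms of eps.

delta = min(1, eps/3)

Let eps > 0 be given. We seek delta > 0 with 0 < |s − 1| < delta ⇒ |s² − 1| < eps.
Factor: s² − 1 = (s − 1)(s + 1), so |s² − 1| = |s − 1|·|s + 1|.
Impose delta ≤ 1 so that |s| < 2; then |s + 1| ≤ 3.
Hence |s² − 1| ≤ 3|s − 1|, which is < eps once |s − 1| < eps/3.
Take delta = min(1, eps/3). If 0 < |s − 1| < delta then both bounds hold and |s² − 1| ≤ 3|s − 1| < 3·(eps/3) = eps.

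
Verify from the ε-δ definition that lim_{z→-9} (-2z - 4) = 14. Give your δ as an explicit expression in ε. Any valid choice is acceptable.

Fix ε > 0. We need δ > 0 so that 0 < |z + 9| < δ implies |(-2z - 4) − 14| < ε.
|(-2z - 4) − 14| = |-2z - 18| = 2|z + 9|.
Thus it suffices that |z + 9| < ε/2.
Choosing δ = ε/2 gives |(-2z - 4) − 14| = 2|z + 9| < ε whenever |z + 9| < δ.

δ = ε/2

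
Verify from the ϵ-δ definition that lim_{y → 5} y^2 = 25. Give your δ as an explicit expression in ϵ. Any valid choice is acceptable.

Let ϵ > 0 be given. We seek δ > 0 with 0 < |y − 5| < δ ⇒ |y^2 − 25| < ϵ.
Factor: y^2 − 25 = (y − 5)(y + 5), so |y^2 − 25| = |y − 5|·|y + 5|.
Impose δ ≤ 1 so that |y| < 6; then |y + 5| ≤ 11.
Hence |y^2 − 25| ≤ 11|y − 5|, which is < ϵ once |y − 5| < ϵ/11.
Take δ = min(1, ϵ/11). If 0 < |y − 5| < δ then both bounds hold and |y^2 − 25| ≤ 11|y − 5| < 11·(ϵ/11) = ϵ.

δ = min(1, ϵ/11)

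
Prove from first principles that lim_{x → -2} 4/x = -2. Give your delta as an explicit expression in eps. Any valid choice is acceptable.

delta = min(1, (1/2)eps)

Let eps > 0 be given. We seek delta > 0 such that 0 < |x + 2| < delta implies |4/x + 2| < eps.
|4/x + 2| = 4·|-2 − x|/(2·|x|) = 4|x + 2|/(2|x|).
Restrict delta ≤ 1. Then |x + 2| < 1 gives |x| > 1, so 2|x| > 2.
Then |4/x + 2| < 4|x + 2|/2, which is < eps when |x + 2| < (1/2)eps.
Take delta = min(1, (1/2)eps). Then 0 < |x + 2| < delta gives both |x + 2| < 1 and |x + 2| < (1/2)eps, so |4/x + 2| < eps.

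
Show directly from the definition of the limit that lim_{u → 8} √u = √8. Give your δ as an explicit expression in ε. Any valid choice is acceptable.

δ = min(8, √8·ε)

Fix ε > 0. We want δ > 0 such that 0 < |u − 8| < δ implies |√u − √8| < ε.
Multiplying by the conjugate, |√u − √8| = |u − 8|/(√u + √8).
Restrict δ ≤ 8 so that |u − 8| < 8 forces u > 0, and then √u + √8 > √8.
Hence |√u − √8| < |u − 8|/√8, which is < ε once |u − 8| < √8·ε.
Take δ = min(8, √8·ε). If 0 < |u − 8| < δ then u > 0 and |√u − √8| < |u − 8|/√8 < ε.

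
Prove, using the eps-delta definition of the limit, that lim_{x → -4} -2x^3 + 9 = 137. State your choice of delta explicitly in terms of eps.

delta = min(1, eps/122)

Let eps > 0 be given. We want delta > 0 such that 0 < |x + 4| < delta implies |(-2x^3 + 9) − 137| < eps.
(-2x^3 + 9) − 137 = -2x^3 - 128 = (x + 4)(-2x^2 + 8x - 32).
So |(-2x^3 + 9) − 137| = |x + 4|·|-2x^2 + 8x - 32|.
Require delta ≤ 1. Then |x + 4| < 1 gives |x| < 5, and by the triangle inequality |-2x^2 + 8x - 32| ≤ 2·5^2 + 8·5 + 32 = 122.
Hence |(-2x^3 + 9) − 137| ≤ 122|x + 4| < eps provided |x + 4| < eps/122.
Choosing delta = min(1, eps/122) ensures both conditions, hence |(-2x^3 + 9) − 137| < eps.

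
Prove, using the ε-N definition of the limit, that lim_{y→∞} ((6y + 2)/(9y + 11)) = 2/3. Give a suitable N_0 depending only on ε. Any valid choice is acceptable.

Suppose ε > 0. We seek N_0 > 0 such that y > N_0 implies |(6y + 2)/(9y + 11) − (2/3)| < ε.
(6y + 2)/(9y + 11) − (2/3) = (9(6y + 2) − 6(9y + 11)) / (9(9y + 11)) = -48/(9(9y + 11)).
For y > 0 we have 9y + 11 > 9y, so |(6y + 2)/(9y + 11) − (2/3)| = 48/(9(9y + 11)) < 48/(9·9y) = (16/27)/y.
Thus |(6y + 2)/(9y + 11) − (2/3)| < ε whenever y > (16/27)/ε.
Take N_0 = (16/27)/ε. If y > N_0 then |(6y + 2)/(9y + 11) − (2/3)| < (16/27)/y < ε.

N_0 = (16/27)/ε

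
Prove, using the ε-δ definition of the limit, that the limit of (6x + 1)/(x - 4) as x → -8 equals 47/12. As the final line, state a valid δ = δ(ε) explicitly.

δ = min(6, (72/25)ε)

Let ε > 0. We want δ > 0 with 0 < |x + 8| < δ ⇒ |(6x + 1)/(x - 4) − (47/12)| < ε.
Combining over a common denominator, (6x + 1)/(x - 4) − (47/12) = [(6x + 1)·(-12) − (-47)·(x - 4)] / [(-12)·(x - 4)] = -25(x + 8) / ((-12)(x - 4)).
So |(6x + 1)/(x - 4) − (47/12)| = 25|x + 8| / (12·|x − 4|).
Restrict δ ≤ 6. Then |x + 8| < 6 gives |x − 4| = |(x + 8) + (-12)| ≥ 12 − 6 = 6.
Hence |(6x + 1)/(x - 4) − (47/12)| < 25|x + 8|/(12·6) = (25/72)|x + 8|, which is < ε once |x + 8| < (72/25)ε.
Take δ = min(6, (72/25)ε). Then 0 < |x + 8| < δ forces both bounds, so |(6x + 1)/(x - 4) − (47/12)| < ε.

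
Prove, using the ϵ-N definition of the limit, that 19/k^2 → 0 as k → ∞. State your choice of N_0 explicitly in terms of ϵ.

N_0 = (19/ϵ)^{1/2}

Let ϵ > 0. For k ≥ 1, |19/k^2 − 0| = 19/k^2.
19/k^2 < ϵ ⇔ k^2 > 19/ϵ ⇔ k > (19/ϵ)^{1/2}.
Take N_0 = (19/ϵ)^{1/2}. Then k > N_0 implies 19/k^2 < ϵ.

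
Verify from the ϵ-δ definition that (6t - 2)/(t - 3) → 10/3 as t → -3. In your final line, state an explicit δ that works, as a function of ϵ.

δ = min(3, (9/8)ϵ)

Let ϵ > 0. We want δ > 0 with 0 < |t + 3| < δ ⇒ |(6t - 2)/(t - 3) − (10/3)| < ϵ.
Combining over a common denominator, (6t - 2)/(t - 3) − (10/3) = [(6t - 2)·(-6) − (-20)·(t - 3)] / [(-6)·(t - 3)] = -16(t + 3) / ((-6)(t - 3)).
So |(6t - 2)/(t - 3) − (10/3)| = 16|t + 3| / (6·|t − 3|).
Require δ ≤ 3, so |t − 3| ≥ |-6| − |t + 3| > 6 − 3 = 3.
Hence |(6t - 2)/(t - 3) − (10/3)| < 16|t + 3|/(6·3) = (8/9)|t + 3|, which is < ϵ once |t + 3| < (9/8)ϵ.
Take δ = min(3, (9/8)ϵ). Then 0 < |t + 3| < δ forces both bounds, so |(6t - 2)/(t - 3) − (10/3)| < ϵ.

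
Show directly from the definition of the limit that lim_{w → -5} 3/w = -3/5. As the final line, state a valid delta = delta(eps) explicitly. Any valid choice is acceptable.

delta = min(5/2, (25/6)eps)

Let eps > 0. We seek delta > 0 such that 0 < |w + 5| < delta implies |3/w + 3/5| < eps.
|3/w + 3/5| = 3·|-5 − w|/(5·|w|) = 3|w + 5|/(5|w|).
Restrict delta ≤ 5/2. Then |w + 5| < 5/2 gives |w| > 5/2, so 5|w| > 25/2.
Then |3/w + 3/5| < 3|w + 5|/(25/2), which is < eps when |w + 5| < (25/6)eps.
Take delta = min(5/2, (25/6)eps). Then 0 < |w + 5| < delta gives both |w + 5| < 5/2 and |w + 5| < (25/6)eps, so |3/w + 3/5| < eps.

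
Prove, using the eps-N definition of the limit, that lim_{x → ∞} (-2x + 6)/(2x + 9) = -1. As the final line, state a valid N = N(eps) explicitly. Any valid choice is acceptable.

N = (15/2)/eps

Suppose eps > 0. We seek N > 0 such that x > N implies |(-2x + 6)/(2x + 9) + 1| < eps.
(-2x + 6)/(2x + 9) + 1 = (2(-2x + 6) − (-2)(2x + 9)) / (2(2x + 9)) = 30/(2(2x + 9)).
For x > 0 we have 2x + 9 > 2x, so |(-2x + 6)/(2x + 9) + 1| = 30/(2(2x + 9)) < 30/(2·2x) = (15/2)/x.
Thus |(-2x + 6)/(2x + 9) + 1| < eps whenever x > (15/2)/eps.
Take N = (15/2)/eps. If x > N then |(-2x + 6)/(2x + 9) + 1| < (15/2)/x < eps.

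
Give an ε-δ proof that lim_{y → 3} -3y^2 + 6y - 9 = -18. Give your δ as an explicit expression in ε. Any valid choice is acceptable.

δ = min(2, ε/18)

Let ε > 0. We want δ > 0 such that 0 < |y − 3| < δ implies |(-3y^2 + 6y - 9) + 18| < ε.
(-3y^2 + 6y - 9) + 18 = -3y^2 + 6y + 9 = (y − 3)(-3y - 3).
So |(-3y^2 + 6y - 9) + 18| = |y − 3|·|-3y - 3|.
Require δ ≤ 2. Then |y − 3| < 2 gives |y| < 5, and by the triangle inequality |-3y - 3| ≤ 3·5 + 3 = 18.
Hence |(-3y^2 + 6y - 9) + 18| ≤ 18|y − 3| < ε provided |y − 3| < ε/18.
Choosing δ = min(2, ε/18) ensures both conditions, hence |(-3y^2 + 6y - 9) + 18| < ε.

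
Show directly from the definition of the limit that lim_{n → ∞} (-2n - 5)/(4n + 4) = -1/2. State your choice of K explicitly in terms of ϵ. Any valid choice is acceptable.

K = (3/4)/ϵ

Suppose ϵ > 0. For n ≥ 1, |(-2n - 5)/(4n + 4) + 1/2| = |-12|/(4(4n + 4)) = 12/(4(4n + 4)).
Since 4n + 4 ≥ 4n for n ≥ 1, this is ≤ 12/(4·4n) = (3/4)/n.
So |(-2n - 5)/(4n + 4) + 1/2| < ϵ whenever n > (3/4)/ϵ.
Take K = (3/4)/ϵ. If n > K then |(-2n - 5)/(4n + 4) + 1/2| ≤ (3/4)/n < ϵ.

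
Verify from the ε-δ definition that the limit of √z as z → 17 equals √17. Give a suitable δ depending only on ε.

δ = min(17, √17·ε)

Fix ε > 0. We want δ > 0 such that 0 < |z − 17| < δ implies |√z − √17| < ε.
Multiplying by the conjugate, |√z − √17| = |z − 17|/(√z + √17).
Restrict δ ≤ 17 so that |z − 17| < 17 forces z > 0, and then √z + √17 > √17.
Hence |√z − √17| < |z − 17|/√17, which is < ε once |z − 17| < √17·ε.
Take δ = min(17, √17·ε). If 0 < |z − 17| < δ then z > 0 and |√z − √17| < |z − 17|/√17 < ε.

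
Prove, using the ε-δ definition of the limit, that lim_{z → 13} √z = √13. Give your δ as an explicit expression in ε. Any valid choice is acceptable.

δ = min(13, √13·ε)

Let ε > 0. We want δ > 0 such that 0 < |z − 13| < δ implies |√z − √13| < ε.
Rationalise: √z − √13 = (z − 13)/(√z + √13), so |√z − √13| = |z − 13|/(√z + √13).
Restrict δ ≤ 13 so that |z − 13| < 13 forces z > 0, and then √z + √13 > √13.
Hence |√z − √13| < |z − 13|/√13, which is < ε once |z − 13| < √13·ε.
Take δ = min(13, √13·ε). If 0 < |z − 13| < δ then z > 0 and |√z − √13| < |z − 13|/√13 < ε.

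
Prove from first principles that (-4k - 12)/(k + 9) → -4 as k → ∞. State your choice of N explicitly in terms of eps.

Suppose eps > 0. For k ≥ 1, |(-4k - 12)/(k + 9) + 4| = |24|/((k + 9)) = 24/((k + 9)).
Since k + 9 ≥ k for k ≥ 1, this is ≤ 24/(k) = 24/k.
So |(-4k - 12)/(k + 9) + 4| < eps whenever k > 24/eps.
Take N = 24/eps. If k > N then |(-4k - 12)/(k + 9) + 4| ≤ 24/k < eps.

N = 24/eps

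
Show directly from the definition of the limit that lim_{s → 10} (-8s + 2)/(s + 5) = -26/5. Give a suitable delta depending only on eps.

delta = min(15/2, (75/28)eps)

Let eps > 0 be given. We want delta > 0 with 0 < |s − 10| < delta ⇒ |(-8s + 2)/(s + 5) + 26/5| < eps.
Combining over a common denominator, (-8s + 2)/(s + 5) + 26/5 = [(-8s + 2)·15 − (-78)·(s + 5)] / [15·(s + 5)] = -42(s − 10) / (15(s + 5)).
So |(-8s + 2)/(s + 5) + 26/5| = 42|s − 10| / (15·|s + 5|).
Require delta ≤ 15/2, so |s + 5| ≥ |15| − |s − 10| > 15 − 15/2 = 15/2.
Hence |(-8s + 2)/(s + 5) + 26/5| < 42|s − 10|/(15·(15/2)) = (28/75)|s − 10|, which is < eps once |s − 10| < (75/28)eps.
Take delta = min(15/2, (75/28)eps). Then 0 < |s − 10| < delta forces both bounds, so |(-8s + 2)/(s + 5) + 26/5| < eps.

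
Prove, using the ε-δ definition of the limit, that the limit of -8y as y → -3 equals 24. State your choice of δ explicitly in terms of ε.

Let ε > 0 be given. We need δ > 0 so that 0 < |y + 3| < δ implies |(-8y) − 24| < ε.
|(-8y) − 24| = |-8y - 24| = 8|y + 3|.
So 8|y + 3| < ε exactly when |y + 3| < ε/8.
Take δ = ε/8. If 0 < |y + 3| < δ then |(-8y) − 24| = 8|y + 3| < 8·(ε/8) = ε.

δ = ε/8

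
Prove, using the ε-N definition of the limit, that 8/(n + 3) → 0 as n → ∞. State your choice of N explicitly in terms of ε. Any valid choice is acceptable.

N = 8/ε

Let ε > 0 be given. For n ≥ 1, |8/(n + 3) − 0| = 8/(n + 3) ≤ 8/n.
We need 8/n < ε, i.e. n > 8/ε.
Take N = 8/ε. If n > N then |8/(n + 3)| ≤ 8/n < ε.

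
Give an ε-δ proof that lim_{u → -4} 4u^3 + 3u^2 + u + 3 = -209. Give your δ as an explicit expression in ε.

δ = min(1, ε/218)

Fix ε > 0. We want δ > 0 such that 0 < |u + 4| < δ implies |(4u^3 + 3u^2 + u + 3) + 209| < ε.
(4u^3 + 3u^2 + u + 3) + 209 = 4u^3 + 3u^2 + u + 212 = (u + 4)(4u^2 - 13u + 53).
So |(4u^3 + 3u^2 + u + 3) + 209| = |u + 4|·|4u^2 - 13u + 53|.
Assume first that |u + 4| < 1, so |u| < 5. Then |4u^2 - 13u + 53| ≤ 4·5^2 + 13·5 + 53 = 218.
Hence |(4u^3 + 3u^2 + u + 3) + 209| ≤ 218|u + 4| < ε provided |u + 4| < ε/218.
Take δ = min(1, ε/218). Then 0 < |u + 4| < δ gives both |u + 4| < 1 and |u + 4| < ε/218, so |(4u^3 + 3u^2 + u + 3) + 209| < ε.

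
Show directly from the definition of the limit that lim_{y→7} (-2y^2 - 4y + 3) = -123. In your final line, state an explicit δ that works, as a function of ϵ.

Suppose ϵ > 0. We want δ > 0 such that 0 < |y − 7| < δ implies |(-2y^2 - 4y + 3) + 123| < ϵ.
(-2y^2 - 4y + 3) + 123 = -2y^2 - 4y + 126 = (y − 7)(-2y - 18).
So |(-2y^2 - 4y + 3) + 123| = |y − 7|·|-2y - 18|.
Require δ ≤ 1. Then |y − 7| < 1 gives |y| < 8, and by the triangle inequality |-2y - 18| ≤ 2·8 + 18 = 34.
Hence |(-2y^2 - 4y + 3) + 123| ≤ 34|y − 7| < ϵ provided |y − 7| < ϵ/34.
Take δ = min(1, ϵ/34). Then 0 < |y − 7| < δ gives both |y − 7| < 1 and |y − 7| < ϵ/34, so |(-2y^2 - 4y + 3) + 123| < ϵ.

δ = min(1, ϵ/34)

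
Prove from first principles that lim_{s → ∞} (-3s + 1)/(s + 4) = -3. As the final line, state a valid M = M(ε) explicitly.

M = 13/ε

Let ε > 0. We seek M > 0 such that s > M implies |(-3s + 1)/(s + 4) + 3| < ε.
(-3s + 1)/(s + 4) + 3 = ((-3s + 1) − (-3)(s + 4)) / ((s + 4)) = 13/((s + 4)).
For s > 0 we have s + 4 > s, so |(-3s + 1)/(s + 4) + 3| = 13/((s + 4)) < 13/(s) = 13/s.
Thus |(-3s + 1)/(s + 4) + 3| < ε whenever s > 13/ε.
Take M = 13/ε. If s > M then |(-3s + 1)/(s + 4) + 3| < 13/s < ε.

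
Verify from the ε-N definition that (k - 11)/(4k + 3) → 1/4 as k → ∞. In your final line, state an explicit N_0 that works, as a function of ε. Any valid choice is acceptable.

N_0 = (47/16)/ε

Fix ε > 0. For k ≥ 1, |(k - 11)/(4k + 3) − (1/4)| = |-47|/(4(4k + 3)) = 47/(4(4k + 3)).
Since 4k + 3 ≥ 4k for k ≥ 1, this is ≤ 47/(4·4k) = (47/16)/k.
So |(k - 11)/(4k + 3) − (1/4)| < ε whenever k > (47/16)/ε.
Take N_0 = (47/16)/ε. If k > N_0 then |(k - 11)/(4k + 3) − (1/4)| ≤ (47/16)/k < ε.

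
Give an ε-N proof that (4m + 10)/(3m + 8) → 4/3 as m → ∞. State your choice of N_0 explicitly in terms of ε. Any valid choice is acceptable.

Fix ε > 0. For m ≥ 1, |(4m + 10)/(3m + 8) − (4/3)| = |-2|/(3(3m + 8)) = 2/(3(3m + 8)).
Since 3m + 8 ≥ 3m for m ≥ 1, this is ≤ 2/(3·3m) = (2/9)/m.
So |(4m + 10)/(3m + 8) − (4/3)| < ε whenever m > (2/9)/ε.
Take N_0 = (2/9)/ε. If m > N_0 then |(4m + 10)/(3m + 8) − (4/3)| ≤ (2/9)/m < ε.

N_0 = (2/9)/ε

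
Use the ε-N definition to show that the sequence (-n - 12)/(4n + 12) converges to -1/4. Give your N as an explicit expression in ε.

Let ε > 0 be given. For n ≥ 1, |(-n - 12)/(4n + 12) + 1/4| = |-36|/(4(4n + 12)) = 36/(4(4n + 12)).
Since 4n + 12 ≥ 4n for n ≥ 1, this is ≤ 36/(4·4n) = (9/4)/n.
So |(-n - 12)/(4n + 12) + 1/4| < ε whenever n > (9/4)/ε.
Take N = (9/4)/ε. If n > N then |(-n - 12)/(4n + 12) + 1/4| ≤ (9/4)/n < ε.

N = (9/4)/ε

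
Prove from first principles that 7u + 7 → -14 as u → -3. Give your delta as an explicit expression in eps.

delta = eps/7

Suppose eps > 0. We need delta > 0 so that 0 < |u + 3| < delta implies |(7u + 7) + 14| < eps.
Since (7u + 7) + 14 = 7(u + 3), we have |(7u + 7) + 14| = 7|u + 3|.
Thus it suffices that |u + 3| < eps/7.
Take delta = eps/7. If 0 < |u + 3| < delta then |(7u + 7) + 14| = 7|u + 3| < 7·(eps/7) = eps.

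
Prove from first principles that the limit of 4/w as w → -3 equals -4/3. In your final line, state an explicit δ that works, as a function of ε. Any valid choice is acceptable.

δ = min(3/2, (9/8)ε)

Fix ε > 0. We seek δ > 0 such that 0 < |w + 3| < δ implies |4/w + 4/3| < ε.
|4/w + 4/3| = 4·|-3 − w|/(3·|w|) = 4|w + 3|/(3|w|).
Restrict δ ≤ 3/2. Then |w + 3| < 3/2 gives |w| > 3/2, so 3|w| > 9/2.
Then |4/w + 4/3| < 4|w + 3|/(9/2), which is < ε when |w + 3| < (9/8)ε.
Take δ = min(3/2, (9/8)ε). Then 0 < |w + 3| < δ gives both |w + 3| < 3/2 and |w + 3| < (9/8)ε, so |4/w + 4/3| < ε.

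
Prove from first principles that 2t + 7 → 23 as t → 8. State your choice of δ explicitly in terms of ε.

δ = ε/2

Let ε > 0 be given. We need δ > 0 so that 0 < |t − 8| < δ implies |(2t + 7) − 23| < ε.
|(2t + 7) − 23| = |2t - 16| = 2|t − 8|.
Thus it suffices that |t − 8| < ε/2.
Choosing δ = ε/2 gives |(2t + 7) − 23| = 2|t − 8| < ε whenever |t − 8| < δ.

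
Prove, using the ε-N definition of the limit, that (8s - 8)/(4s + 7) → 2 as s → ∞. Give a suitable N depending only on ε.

Let ε > 0. We seek N > 0 such that s > N implies |(8s - 8)/(4s + 7) − 2| < ε.
(8s - 8)/(4s + 7) − 2 = (4(8s - 8) − 8(4s + 7)) / (4(4s + 7)) = -88/(4(4s + 7)).
For s > 0 we have 4s + 7 > 4s, so |(8s - 8)/(4s + 7) − 2| = 88/(4(4s + 7)) < 88/(4·4s) = (11/2)/s.
Thus |(8s - 8)/(4s + 7) − 2| < ε whenever s > (11/2)/ε.
Take N = (11/2)/ε. If s > N then |(8s - 8)/(4s + 7) − 2| < (11/2)/s < ε.

N = (11/2)/ε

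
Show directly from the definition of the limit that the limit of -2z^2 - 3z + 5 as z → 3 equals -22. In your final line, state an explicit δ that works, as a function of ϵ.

Let ϵ > 0. We want δ > 0 such that 0 < |z − 3| < δ implies |(-2z^2 - 3z + 5) + 22| < ϵ.
(-2z^2 - 3z + 5) + 22 = -2z^2 - 3z + 27 = (z − 3)(-2z - 9).
So |(-2z^2 - 3z + 5) + 22| = |z − 3|·|-2z - 9|.
Assume first that |z − 3| < 1, so |z| < 4. Then |-2z - 9| ≤ 2·4 + 9 = 17.
Hence |(-2z^2 - 3z + 5) + 22| ≤ 17|z − 3| < ϵ provided |z − 3| < ϵ/17.
Take δ = min(1, ϵ/17). Then 0 < |z − 3| < δ gives both |z − 3| < 1 and |z − 3| < ϵ/17, so |(-2z^2 - 3z + 5) + 22| < ϵ.

δ = min(1, ϵ/17)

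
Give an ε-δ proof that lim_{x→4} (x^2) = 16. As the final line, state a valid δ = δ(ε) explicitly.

δ = min(2, ε/10)

Fix ε > 0. We seek δ > 0 with 0 < |x − 4| < δ ⇒ |x^2 − 16| < ε.
Factor: x^2 − 16 = (x − 4)(x + 4), so |x^2 − 16| = |x − 4|·|x + 4|.
Restrict δ ≤ 2. Then |x − 4| < 2 gives |x| < 6, so by the triangle inequality |x + 4| ≤ 6 + 4 = 10.
Hence |x^2 − 16| ≤ 10|x − 4|, which is < ε once |x − 4| < ε/10.
Take δ = min(2, ε/10). If 0 < |x − 4| < δ then both bounds hold and |x^2 − 16| ≤ 10|x − 4| < 10·(ε/10) = ε.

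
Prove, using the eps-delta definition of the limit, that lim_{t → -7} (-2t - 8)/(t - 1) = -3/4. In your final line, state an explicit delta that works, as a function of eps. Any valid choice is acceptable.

Fix eps > 0. We want delta > 0 with 0 < |t + 7| < delta ⇒ |(-2t - 8)/(t - 1) + 3/4| < eps.
Combining over a common denominator, (-2t - 8)/(t - 1) + 3/4 = [(-2t - 8)·(-8) − 6·(t - 1)] / [(-8)·(t - 1)] = 10(t + 7) / ((-8)(t - 1)).
So |(-2t - 8)/(t - 1) + 3/4| = 10|t + 7| / (8·|t − 1|).
Require delta ≤ 4, so |t − 1| ≥ |-8| − |t + 7| > 8 − 4 = 4.
Hence |(-2t - 8)/(t - 1) + 3/4| < 10|t + 7|/(8·4) = (5/16)|t + 7|, which is < eps once |t + 7| < (16/5)eps.
Take delta = min(4, (16/5)eps). Then 0 < |t + 7| < delta forces both bounds, so |(-2t - 8)/(t - 1) + 3/4| < eps.

delta = min(4, (16/5)eps)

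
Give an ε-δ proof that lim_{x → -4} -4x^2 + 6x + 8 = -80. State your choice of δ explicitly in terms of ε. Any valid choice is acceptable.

Let ε > 0. We want δ > 0 such that 0 < |x + 4| < δ implies |(-4x^2 + 6x + 8) + 80| < ε.
(-4x^2 + 6x + 8) + 80 = -4x^2 + 6x + 88 = (x + 4)(-4x + 22).
So |(-4x^2 + 6x + 8) + 80| = |x + 4|·|-4x + 22|.
Assume first that |x + 4| < 1, so |x| < 5. Then |-4x + 22| ≤ 4·5 + 22 = 42.
Hence |(-4x^2 + 6x + 8) + 80| ≤ 42|x + 4| < ε provided |x + 4| < ε/42.
Take δ = min(1, ε/42). Then 0 < |x + 4| < δ gives both |x + 4| < 1 and |x + 4| < ε/42, so |(-4x^2 + 6x + 8) + 80| < ε.

δ = min(1, ε/42)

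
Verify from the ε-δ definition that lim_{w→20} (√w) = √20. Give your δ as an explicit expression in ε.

δ = min(20, √20·ε)

Fix ε > 0. We want δ > 0 such that 0 < |w − 20| < δ implies |√w − √20| < ε.
Rationalise: √w − √20 = (w − 20)/(√w + √20), so |√w − √20| = |w − 20|/(√w + √20).
Restrict δ ≤ 20 so that |w − 20| < 20 forces w > 0, and then √w + √20 > √20.
Hence |√w − √20| < |w − 20|/√20, which is < ε once |w − 20| < √20·ε.
Take δ = min(20, √20·ε). If 0 < |w − 20| < δ then w > 0 and |√w − √20| < |w − 20|/√20 < ε.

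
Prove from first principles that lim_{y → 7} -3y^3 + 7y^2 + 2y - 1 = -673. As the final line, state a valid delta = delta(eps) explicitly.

Fix eps > 0. We want delta > 0 such that 0 < |y − 7| < delta implies |(-3y^3 + 7y^2 + 2y - 1) + 673| < eps.
(-3y^3 + 7y^2 + 2y - 1) + 673 = -3y^3 + 7y^2 + 2y + 672 = (y − 7)(-3y^2 - 14y - 96).
So |(-3y^3 + 7y^2 + 2y - 1) + 673| = |y − 7|·|-3y^2 - 14y - 96|.
Require delta ≤ 2. Then |y − 7| < 2 gives |y| < 9, and by the triangle inequality |-3y^2 - 14y - 96| ≤ 3·9^2 + 14·9 + 96 = 465.
Hence |(-3y^3 + 7y^2 + 2y - 1) + 673| ≤ 465|y − 7| < eps provided |y − 7| < eps/465.
Choosing delta = min(2, eps/465) ensures both conditions, hence |(-3y^3 + 7y^2 + 2y - 1) + 673| < eps.

delta = min(2, eps/465)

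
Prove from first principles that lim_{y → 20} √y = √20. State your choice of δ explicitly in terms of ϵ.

Fix ϵ > 0. We want δ > 0 such that 0 < |y − 20| < δ implies |√y − √20| < ϵ.
Multiplying by the conjugate, |√y − √20| = |y − 20|/(√y + √20).
Restrict δ ≤ 20 so that |y − 20| < 20 forces y > 0, and then √y + √20 > √20.
Hence |√y − √20| < |y − 20|/√20, which is < ϵ once |y − 20| < √20·ϵ.
Take δ = min(20, √20·ϵ). If 0 < |y − 20| < δ then y > 0 and |√y − √20| < |y − 20|/√20 < ϵ.

δ = min(20, √20·ϵ)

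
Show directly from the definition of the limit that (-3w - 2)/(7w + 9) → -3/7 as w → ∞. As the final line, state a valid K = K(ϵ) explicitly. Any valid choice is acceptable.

Suppose ϵ > 0. We seek K > 0 such that w > K implies |(-3w - 2)/(7w + 9) + 3/7| < ϵ.
(-3w - 2)/(7w + 9) + 3/7 = (7(-3w - 2) − (-3)(7w + 9)) / (7(7w + 9)) = 13/(7(7w + 9)).
For w > 0 we have 7w + 9 > 7w, so |(-3w - 2)/(7w + 9) + 3/7| = 13/(7(7w + 9)) < 13/(7·7w) = (13/49)/w.
Thus |(-3w - 2)/(7w + 9) + 3/7| < ϵ whenever w > (13/49)/ϵ.
Take K = (13/49)/ϵ. If w > K then |(-3w - 2)/(7w + 9) + 3/7| < (13/49)/w < ϵ.

K = (13/49)/ϵ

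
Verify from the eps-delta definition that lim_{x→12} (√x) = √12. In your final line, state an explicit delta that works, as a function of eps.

Let eps > 0. We want delta > 0 such that 0 < |x − 12| < delta implies |√x − √12| < eps.
Multiplying by the conjugate, |√x − √12| = |x − 12|/(√x + √12).
Restrict delta ≤ 12 so that |x − 12| < 12 forces x > 0, and then √x + √12 > √12.
Hence |√x − √12| < |x − 12|/√12, which is < eps once |x − 12| < √12·eps.
Take delta = min(12, √12·eps). If 0 < |x − 12| < delta then x > 0 and |√x − √12| < |x − 12|/√12 < eps.

delta = min(12, √12·eps)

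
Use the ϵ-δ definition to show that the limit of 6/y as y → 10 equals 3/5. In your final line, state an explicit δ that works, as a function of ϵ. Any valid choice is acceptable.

δ = min(5, (25/3)ϵ)

Suppose ϵ > 0. We seek δ > 0 such that 0 < |y − 10| < δ implies |6/y − (3/5)| < ϵ.
|6/y − (3/5)| = 6·|10 − y|/(10·|y|) = 6|y − 10|/(10|y|).
Restrict δ ≤ 5. Then |y − 10| < 5 gives |y| > 5, so 10|y| > 50.
Then |6/y − (3/5)| < 6|y − 10|/50, which is < ϵ when |y − 10| < (25/3)ϵ.
Take δ = min(5, (25/3)ϵ). Then 0 < |y − 10| < δ gives both |y − 10| < 5 and |y − 10| < (25/3)ϵ, so |6/y − (3/5)| < ϵ.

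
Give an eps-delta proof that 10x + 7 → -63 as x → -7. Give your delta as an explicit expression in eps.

Let eps > 0 be given. We need delta > 0 so that 0 < |x + 7| < delta implies |(10x + 7) + 63| < eps.
Since (10x + 7) + 63 = 10(x + 7), we have |(10x + 7) + 63| = 10|x + 7|.
Thus it suffices that |x + 7| < eps/10.
Choosing delta = eps/10 gives |(10x + 7) + 63| = 10|x + 7| < eps whenever |x + 7| < delta.

delta = eps/10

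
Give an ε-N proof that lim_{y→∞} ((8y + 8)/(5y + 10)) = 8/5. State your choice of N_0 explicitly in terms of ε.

Fix ε > 0. We seek N_0 > 0 such that y > N_0 implies |(8y + 8)/(5y + 10) − (8/5)| < ε.
(8y + 8)/(5y + 10) − (8/5) = (5(8y + 8) − 8(5y + 10)) / (5(5y + 10)) = -40/(5(5y + 10)).
For y > 0 we have 5y + 10 > 5y, so |(8y + 8)/(5y + 10) − (8/5)| = 40/(5(5y + 10)) < 40/(5·5y) = (8/5)/y.
Thus |(8y + 8)/(5y + 10) − (8/5)| < ε whenever y > (8/5)/ε.
Take N_0 = (8/5)/ε. If y > N_0 then |(8y + 8)/(5y + 10) − (8/5)| < (8/5)/y < ε.

N_0 = (8/5)/ε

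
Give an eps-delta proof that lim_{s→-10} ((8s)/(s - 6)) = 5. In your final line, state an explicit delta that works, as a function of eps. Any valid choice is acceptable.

Let eps > 0. We want delta > 0 with 0 < |s + 10| < delta ⇒ |(8s)/(s - 6) − 5| < eps.
Combining over a common denominator, (8s)/(s - 6) − 5 = [(8s)·(-16) − (-80)·(s - 6)] / [(-16)·(s - 6)] = -48(s + 10) / ((-16)(s - 6)).
So |(8s)/(s - 6) − 5| = 48|s + 10| / (16·|s − 6|).
Restrict delta ≤ 8. Then |s + 10| < 8 gives |s − 6| = |(s + 10) + (-16)| ≥ 16 − 8 = 8.
Hence |(8s)/(s - 6) − 5| < 48|s + 10|/(16·8) = (3/8)|s + 10|, which is < eps once |s + 10| < (8/3)eps.
Take delta = min(8, (8/3)eps). Then 0 < |s + 10| < delta forces both bounds, so |(8s)/(s - 6) − 5| < eps.

delta = min(8, (8/3)eps)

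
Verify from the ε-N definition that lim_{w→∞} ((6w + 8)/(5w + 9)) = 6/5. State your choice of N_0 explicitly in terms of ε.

N_0 = (14/25)/ε

Suppose ε > 0. We seek N_0 > 0 such that w > N_0 implies |(6w + 8)/(5w + 9) − (6/5)| < ε.
(6w + 8)/(5w + 9) − (6/5) = (5(6w + 8) − 6(5w + 9)) / (5(5w + 9)) = -14/(5(5w + 9)).
For w > 0 we have 5w + 9 > 5w, so |(6w + 8)/(5w + 9) − (6/5)| = 14/(5(5w + 9)) < 14/(5·5w) = (14/25)/w.
Thus |(6w + 8)/(5w + 9) − (6/5)| < ε whenever w > (14/25)/ε.
Take N_0 = (14/25)/ε. If w > N_0 then |(6w + 8)/(5w + 9) − (6/5)| < (14/25)/w < ε.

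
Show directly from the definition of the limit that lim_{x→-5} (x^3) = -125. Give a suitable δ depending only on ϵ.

δ = min(2, ϵ/109)

Fix ϵ > 0. We seek δ > 0 with 0 < |x + 5| < δ ⇒ |x^3 + 125| < ϵ.
Factor: x^3 + 125 = (x + 5)(x^2 - 5x + 25), so |x^3 + 125| = |x + 5|·|x^2 - 5x + 25|.
Restrict δ ≤ 2. Then |x + 5| < 2 gives |x| < 7, so by the triangle inequality |x^2 - 5x + 25| ≤ 7^2 + 5·7 + 25 = 109.
Hence |x^3 + 125| ≤ 109|x + 5|, which is < ϵ once |x + 5| < ϵ/109.
Take δ = min(2, ϵ/109). If 0 < |x + 5| < δ then both bounds hold and |x^3 + 125| ≤ 109|x + 5| < 109·(ϵ/109) = ϵ.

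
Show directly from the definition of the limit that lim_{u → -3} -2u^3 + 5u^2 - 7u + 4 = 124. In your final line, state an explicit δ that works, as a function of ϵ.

δ = min(1, ϵ/116)

Suppose ϵ > 0. We want δ > 0 such that 0 < |u + 3| < δ implies |(-2u^3 + 5u^2 - 7u + 4) − 124| < ϵ.
(-2u^3 + 5u^2 - 7u + 4) − 124 = -2u^3 + 5u^2 - 7u - 120 = (u + 3)(-2u^2 + 11u - 40).
So |(-2u^3 + 5u^2 - 7u + 4) − 124| = |u + 3|·|-2u^2 + 11u - 40|.
Assume first that |u + 3| < 1, so |u| < 4. Then |-2u^2 + 11u - 40| ≤ 2·4^2 + 11·4 + 40 = 116.
Hence |(-2u^3 + 5u^2 - 7u + 4) − 124| ≤ 116|u + 3| < ϵ provided |u + 3| < ϵ/116.
Choosing δ = min(1, ϵ/116) ensures both conditions, hence |(-2u^3 + 5u^2 - 7u + 4) − 124| < ϵ.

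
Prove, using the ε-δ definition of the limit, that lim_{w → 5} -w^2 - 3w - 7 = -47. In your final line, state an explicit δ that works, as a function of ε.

δ = min(1, ε/14)

Let ε > 0 be given. We want δ > 0 such that 0 < |w − 5| < δ implies |(-w^2 - 3w - 7) + 47| < ε.
(-w^2 - 3w - 7) + 47 = -w^2 - 3w + 40 = (w − 5)(-w - 8).
So |(-w^2 - 3w - 7) + 47| = |w − 5|·|-w - 8|.
Assume first that |w − 5| < 1, so |w| < 6. Then |-w - 8| ≤ 6 + 8 = 14.
Hence |(-w^2 - 3w - 7) + 47| ≤ 14|w − 5| < ε provided |w − 5| < ε/14.
Take δ = min(1, ε/14). Then 0 < |w − 5| < δ gives both |w − 5| < 1 and |w − 5| < ε/14, so |(-w^2 - 3w - 7) + 47| < ε.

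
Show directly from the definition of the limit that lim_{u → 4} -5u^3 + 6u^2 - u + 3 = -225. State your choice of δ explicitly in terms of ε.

Let ε > 0. We want δ > 0 such that 0 < |u − 4| < δ implies |(-5u^3 + 6u^2 - u + 3) + 225| < ε.
(-5u^3 + 6u^2 - u + 3) + 225 = -5u^3 + 6u^2 - u + 228 = (u − 4)(-5u^2 - 14u - 57).
So |(-5u^3 + 6u^2 - u + 3) + 225| = |u − 4|·|-5u^2 - 14u - 57|.
Assume first that |u − 4| < 2, so |u| < 6. Then |-5u^2 - 14u - 57| ≤ 5·6^2 + 14·6 + 57 = 321.
Hence |(-5u^3 + 6u^2 - u + 3) + 225| ≤ 321|u − 4| < ε provided |u − 4| < ε/321.
Take δ = min(2, ε/321). Then 0 < |u − 4| < δ gives both |u − 4| < 2 and |u − 4| < ε/321, so |(-5u^3 + 6u^2 - u + 3) + 225| < ε.

δ = min(2, ε/321)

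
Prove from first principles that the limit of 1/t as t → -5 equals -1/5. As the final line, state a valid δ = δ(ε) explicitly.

Suppose ε > 0. We seek δ > 0 such that 0 < |t + 5| < δ implies |1/t + 1/5| < ε.
|1/t + 1/5| = |-5 − t|/(5·|t|) = |t + 5|/(5|t|).
Require δ ≤ 5/2 so that |t| > 5 − 5/2 = 5/2, hence 5|t| > 25/2.
Then |1/t + 1/5| < |t + 5|/(25/2), which is < ε when |t + 5| < (25/2)ε.
Take δ = min(5/2, (25/2)ε). Then 0 < |t + 5| < δ gives both |t + 5| < 5/2 and |t + 5| < (25/2)ε, so |1/t + 1/5| < ε.

δ = min(5/2, (25/2)ε)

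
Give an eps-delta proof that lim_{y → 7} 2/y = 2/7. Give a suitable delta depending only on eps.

delta = min(7/2, (49/4)eps)

Fix eps > 0. We seek delta > 0 such that 0 < |y − 7| < delta implies |2/y − (2/7)| < eps.
|2/y − (2/7)| = 2·|7 − y|/(7·|y|) = 2|y − 7|/(7|y|).
Require delta ≤ 7/2 so that |y| > 7 − 7/2 = 7/2, hence 7|y| > 49/2.
Then |2/y − (2/7)| < 2|y − 7|/(49/2), which is < eps when |y − 7| < (49/4)eps.
Take delta = min(7/2, (49/4)eps). Then 0 < |y − 7| < delta gives both |y − 7| < 7/2 and |y − 7| < (49/4)eps, so |2/y − (2/7)| < eps.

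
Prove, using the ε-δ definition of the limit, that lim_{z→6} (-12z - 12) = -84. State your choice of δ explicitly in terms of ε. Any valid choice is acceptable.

Suppose ε > 0. We need δ > 0 so that 0 < |z − 6| < δ implies |(-12z - 12) + 84| < ε.
|(-12z - 12) + 84| = |-12z + 72| = 12|z − 6|.
Thus it suffices that |z − 6| < ε/12.
Choosing δ = ε/12 gives |(-12z - 12) + 84| = 12|z − 6| < ε whenever |z − 6| < δ.

δ = ε/12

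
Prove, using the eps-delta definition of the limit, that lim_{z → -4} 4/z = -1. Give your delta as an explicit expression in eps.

delta = min(2, 2eps)

Fix eps > 0. We seek delta > 0 such that 0 < |z + 4| < delta implies |4/z + 1| < eps.
|4/z + 1| = 4·|-4 − z|/(4·|z|) = 4|z + 4|/(4|z|).
Require delta ≤ 2 so that |z| > 4 − 2 = 2, hence 4|z| > 8.
Then |4/z + 1| < 4|z + 4|/8, which is < eps when |z + 4| < 2eps.
Take delta = min(2, 2eps). Then 0 < |z + 4| < delta gives both |z + 4| < 2 and |z + 4| < 2eps, so |4/z + 1| < eps.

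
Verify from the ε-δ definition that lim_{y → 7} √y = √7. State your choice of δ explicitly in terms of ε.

δ = min(7, √7·ε)

Let ε > 0 be given. We want δ > 0 such that 0 < |y − 7| < δ implies |√y − √7| < ε.
Multiplying by the conjugate, |√y − √7| = |y − 7|/(√y + √7).
Restrict δ ≤ 7 so that |y − 7| < 7 forces y > 0, and then √y + √7 > √7.
Hence |√y − √7| < |y − 7|/√7, which is < ε once |y − 7| < √7·ε.
Take δ = min(7, √7·ε). If 0 < |y − 7| < δ then y > 0 and |√y − √7| < |y − 7|/√7 < ε.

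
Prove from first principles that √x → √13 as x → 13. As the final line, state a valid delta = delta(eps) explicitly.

delta = min(13, √13·eps)

Fix eps > 0. We want delta > 0 such that 0 < |x − 13| < delta implies |√x − √13| < eps.
Rationalise: √x − √13 = (x − 13)/(√x + √13), so |√x − √13| = |x − 13|/(√x + √13).
Restrict delta ≤ 13 so that |x − 13| < 13 forces x > 0, and then √x + √13 > √13.
Hence |√x − √13| < |x − 13|/√13, which is < eps once |x − 13| < √13·eps.
Take delta = min(13, √13·eps). If 0 < |x − 13| < delta then x > 0 and |√x − √13| < |x − 13|/√13 < eps.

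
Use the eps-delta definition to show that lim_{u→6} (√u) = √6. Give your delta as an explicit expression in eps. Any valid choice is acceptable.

Let eps > 0. We want delta > 0 such that 0 < |u − 6| < delta implies |√u − √6| < eps.
Rationalise: √u − √6 = (u − 6)/(√u + √6), so |√u − √6| = |u − 6|/(√u + √6).
Restrict delta ≤ 6 so that |u − 6| < 6 forces u > 0, and then √u + √6 > √6.
Hence |√u − √6| < |u − 6|/√6, which is < eps once |u − 6| < √6·eps.
Take delta = min(6, √6·eps). If 0 < |u − 6| < delta then u > 0 and |√u − √6| < |u − 6|/√6 < eps.

delta = min(6, √6·eps)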